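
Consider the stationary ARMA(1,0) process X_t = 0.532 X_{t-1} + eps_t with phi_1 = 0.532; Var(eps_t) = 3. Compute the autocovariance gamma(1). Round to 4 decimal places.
\gamma(1) = 2.2260

Multiply the model equation by X_{t-k} and take expectations. With theta_0 = psi_0 = 1 and psi_j the MA(infinity) weights, this gives
  gamma(k) - sum_i phi_i gamma(k-i) = c_k,
  c_k = sigma^2 * sum_{j=k..q} theta_j psi_{j-k}   (c_k = 0 for k > q),
using gamma(-m) = gamma(m).
Pure AR (q = 0): c_0 = sigma^2 = 3, c_k = 0 for k >= 1.
Equations for k = 0 and k = 1 (AR order 1):
  gamma(0) = phi_1 gamma(1) + c_0
  gamma(1) = phi_1 gamma(0) + c_1
Substituting the second into the first: gamma(0) (1 - phi_1^2) = c_0 + phi_1 c_1, so
  gamma(0) = c_0 / (1 - phi_1^2) = 3 / (1 - (0.532)^2) = 3 / 0.716976 = 4.18424.
  gamma(1) = phi_1 gamma(0) = (0.532)(4.18424) = 2.226016.
Therefore gamma(1) = 2.2260 (to 4 decimal places).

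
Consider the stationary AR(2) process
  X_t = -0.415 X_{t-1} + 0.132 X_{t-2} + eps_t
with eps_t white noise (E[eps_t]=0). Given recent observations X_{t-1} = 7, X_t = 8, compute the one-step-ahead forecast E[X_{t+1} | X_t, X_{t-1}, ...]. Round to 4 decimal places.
E[X_{t+1} \mid \mathcal F_t] = -2.3960

For an AR(p) model X_t = c + sum_i phi_i X_{t-i} + eps_t, the
one-step-ahead conditional mean is
  E[X_{t+1} | X_t, ...] = c + sum_i phi_i X_{t+1-i}.
Substitute known values:
  E[X_{t+1} | ...] = (-0.415) * (8) + (0.132) * (7)
                   = -2.3960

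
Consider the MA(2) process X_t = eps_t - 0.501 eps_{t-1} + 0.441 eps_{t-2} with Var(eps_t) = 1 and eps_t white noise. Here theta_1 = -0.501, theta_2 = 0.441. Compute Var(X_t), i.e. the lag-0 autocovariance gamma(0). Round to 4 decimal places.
\gamma(0) = 1.4455

For an MA(q) process X_t = eps_t + sum_i theta_i eps_{t-i} with
Var(eps_t) = sigma^2, the variance is
  gamma(0) = sigma^2 * (1 + sum_i theta_i^2).
  sum_i theta_i^2 = (-0.501)^2 + (0.441)^2 = 0.251001 + 0.194481 = 0.445482.
  gamma(0) = 1 * (1 + 0.445482) = 1 * 1.445482 = 1.445482, which rounds to 1.4455.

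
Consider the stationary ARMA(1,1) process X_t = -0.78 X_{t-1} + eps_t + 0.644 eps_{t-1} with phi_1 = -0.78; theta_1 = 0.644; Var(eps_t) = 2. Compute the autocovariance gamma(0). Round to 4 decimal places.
\gamma(0) = 2.0945

Multiply the model equation by X_{t-k} and take expectations. With theta_0 = psi_0 = 1 and psi_j the MA(infinity) weights, this gives
  gamma(k) - sum_i phi_i gamma(k-i) = c_k,
  c_k = sigma^2 * sum_{j=k..q} theta_j psi_{j-k}   (c_k = 0 for k > q),
using gamma(-m) = gamma(m).
psi-weights needed (psi_j = theta_j + sum_i phi_i psi_{j-i}):
  psi_1 = theta_1 + phi_1 = 0.644 + (-0.78) = -0.136
Right-hand sides:
  c_0 = sigma^2 (1 + theta_1 psi_1) = 2 * (1 + (0.644)(-0.136)) = 2 * 0.912416 = 1.824832
  c_1 = sigma^2 theta_1 = 2 * (0.644) = 1.288
  c_2 = 0
Equations for k = 0 and k = 1 (AR order 1):
  gamma(0) = phi_1 gamma(1) + c_0
  gamma(1) = phi_1 gamma(0) + c_1
Substituting the second into the first: gamma(0) (1 - phi_1^2) = c_0 + phi_1 c_1, so
  gamma(0) = (c_0 + phi_1 c_1) / (1 - phi_1^2) = (1.824832 + (-0.78)(1.288)) / (1 - (-0.78)^2) = 0.820192 / 0.3916 = 2.094464.
Therefore gamma(0) = 2.0945 (to 4 decimal places).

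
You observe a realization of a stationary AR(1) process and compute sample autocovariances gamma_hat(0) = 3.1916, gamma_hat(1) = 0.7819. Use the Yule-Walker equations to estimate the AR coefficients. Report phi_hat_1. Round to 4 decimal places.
\hat\phi_{1} = 0.2450

The Yule-Walker equations for an AR(p) process read, in matrix form,
  Gamma_p phi = r_p,   with   (Gamma_p)_{ij} = gamma(|i - j|),
                       (r_p)_i = gamma(i),   i,j = 1..p.
Substitute the sample gammas (Toeplitz matrix and right-hand side of size 1):
  Gamma_p = [[3.1916]]
  r_p     = [0.7819]
With p = 1 this is the single equation gamma(0) phi_1 = gamma(1):
  phi_hat_1 = gamma(1) / gamma(0) = 0.7819 / 3.1916 = 0.2450.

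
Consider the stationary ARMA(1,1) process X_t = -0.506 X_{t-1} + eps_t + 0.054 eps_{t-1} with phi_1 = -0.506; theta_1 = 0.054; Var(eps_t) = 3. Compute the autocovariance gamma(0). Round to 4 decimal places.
\gamma(0) = 3.8238

Multiply the model equation by X_{t-k} and take expectations. With theta_0 = psi_0 = 1 and psi_j the MA(infinity) weights, this gives
  gamma(k) - sum_i phi_i gamma(k-i) = c_k,
  c_k = sigma^2 * sum_{j=k..q} theta_j psi_{j-k}   (c_k = 0 for k > q),
using gamma(-m) = gamma(m).
psi-weights needed (psi_j = theta_j + sum_i phi_i psi_{j-i}):
  psi_1 = theta_1 + phi_1 = 0.054 + (-0.506) = -0.452
Right-hand sides:
  c_0 = sigma^2 (1 + theta_1 psi_1) = 3 * (1 + (0.054)(-0.452)) = 3 * 0.975592 = 2.926776
  c_1 = sigma^2 theta_1 = 3 * (0.054) = 0.162
  c_2 = 0
Equations for k = 0 and k = 1 (AR order 1):
  gamma(0) = phi_1 gamma(1) + c_0
  gamma(1) = phi_1 gamma(0) + c_1
Substituting the second into the first: gamma(0) (1 - phi_1^2) = c_0 + phi_1 c_1, so
  gamma(0) = (c_0 + phi_1 c_1) / (1 - phi_1^2) = (2.926776 + (-0.506)(0.162)) / (1 - (-0.506)^2) = 2.844804 / 0.743964 = 3.823846.
Therefore gamma(0) = 3.8238 (to 4 decimal places).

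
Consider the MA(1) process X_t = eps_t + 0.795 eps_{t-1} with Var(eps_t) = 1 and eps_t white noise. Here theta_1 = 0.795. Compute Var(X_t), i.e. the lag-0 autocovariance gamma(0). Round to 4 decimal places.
\gamma(0) = 1.6320

For an MA(q) process X_t = eps_t + sum_i theta_i eps_{t-i} with
Var(eps_t) = sigma^2, the variance is
  gamma(0) = sigma^2 * (1 + sum_i theta_i^2).
  sum_i theta_i^2 = (0.795)^2 = 0.632025.
  gamma(0) = 1 * (1 + 0.632025) = 1 * 1.632025 = 1.632025, which rounds to 1.6320.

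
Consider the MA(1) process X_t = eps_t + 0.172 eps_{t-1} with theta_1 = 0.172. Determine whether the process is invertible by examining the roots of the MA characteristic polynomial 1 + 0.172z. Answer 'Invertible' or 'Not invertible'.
\text{Invertible}

The MA(q) characteristic polynomial is P(z) = 1 + 0.172z.
Invertibility requires all roots to lie outside the unit circle, i.e. |z| > 1 for every root.
This is linear in z: 1 + (0.172) z = 0  =>  z = -1/(0.172) = -5.813953,  |z| = 5.813953.
Moduli of all roots: 5.8140.
All moduli strictly greater than 1? Yes.
Verdict: Invertible.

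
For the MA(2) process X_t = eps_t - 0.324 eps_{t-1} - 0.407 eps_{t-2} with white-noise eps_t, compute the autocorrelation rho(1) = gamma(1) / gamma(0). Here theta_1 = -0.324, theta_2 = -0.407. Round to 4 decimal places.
\rho(1) = -0.1512

For an MA(q) process with theta_0 = 1, the autocovariance is
  gamma(k) = sigma^2 * sum_{i=0..q-k} theta_i * theta_{i+k},
and rho(k) = gamma(k) / gamma(0). Sigma^2 cancels.
  numerator   = (1)*(-0.324) + (-0.324)*(-0.407) = -0.192132.
  denominator = (1)^2 + (-0.324)^2 + (-0.407)^2 = 1.270625.
  rho(1) = -0.192132 / 1.270625 = -0.1512.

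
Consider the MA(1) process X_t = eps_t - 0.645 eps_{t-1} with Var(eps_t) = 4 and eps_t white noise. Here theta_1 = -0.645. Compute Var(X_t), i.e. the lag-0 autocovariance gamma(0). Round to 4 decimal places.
\gamma(0) = 5.6641

For an MA(q) process X_t = eps_t + sum_i theta_i eps_{t-i} with
Var(eps_t) = sigma^2, the variance is
  gamma(0) = sigma^2 * (1 + sum_i theta_i^2).
  sum_i theta_i^2 = (-0.645)^2 = 0.416025.
  gamma(0) = 4 * (1 + 0.416025) = 4 * 1.416025 = 5.6641.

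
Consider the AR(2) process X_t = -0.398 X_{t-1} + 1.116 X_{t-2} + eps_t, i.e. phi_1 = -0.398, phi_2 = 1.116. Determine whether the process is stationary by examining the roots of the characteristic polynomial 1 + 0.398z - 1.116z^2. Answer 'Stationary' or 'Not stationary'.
\text{Not stationary}

The AR(p) characteristic polynomial is P(z) = 1 + 0.398z - 1.116z^2.
Stationarity requires all roots to lie outside the unit circle, i.e. |z| > 1 for every root.
Set 1 + (0.398) z + (-1.116) z^2 = 0, i.e. a z^2 + b z + c = 0 with a = -1.116, b = 0.398, c = 1.
Discriminant D = b^2 - 4ac = (0.398)^2 - 4*(-1.116)*1 = 0.158404 - (-4.464) = 4.622404.
D >= 0, so the roots are real: z = (-b +/- sqrt(D)) / (2a) = (-0.398 +/- 2.149978) / (-2.232).
  z_1 = (-0.398 + 2.149978) / (-2.232) = -0.7849,   |z_1| = 0.7849.
  z_2 = (-0.398 - 2.149978) / (-2.232) = 1.1416,   |z_2| = 1.1416.
Moduli of all roots: 0.7849, 1.1416.
All moduli strictly greater than 1? No.
Verdict: Not stationary.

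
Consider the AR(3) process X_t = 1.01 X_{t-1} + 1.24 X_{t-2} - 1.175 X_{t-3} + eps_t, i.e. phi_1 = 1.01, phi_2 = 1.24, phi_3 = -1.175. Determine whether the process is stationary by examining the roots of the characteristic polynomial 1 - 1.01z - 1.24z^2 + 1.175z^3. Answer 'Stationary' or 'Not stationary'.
\text{Not stationary}

The AR(p) characteristic polynomial is P(z) = 1 - 1.01z - 1.24z^2 + 1.175z^3.
Stationarity requires all roots to lie outside the unit circle, i.e. |z| > 1 for every root.
Degree 3: look for a simple real root z0 first, then factor out (1 - z/z0) and solve the remaining quadratic.
Testing z0 = 0.8: P(0.8) = 1 + (-1.01)(0.8) + (-1.24)(0.8)^2 + (1.175)(0.8)^3
  = 1 + (-0.808) + (-0.7936) + (0.6016) = 0.  So z_0 = 0.8 is a root, |z_0| = 0.8.
Divide out the factor (1 - 1.25 z) = (1 - z/z0) (since 1/z0 = 1.25):
  P(z) = (1 - 1.25 z)(1 + (0.24) z + (-0.94) z^2)
  [check: z-coef 0.24 - (1.25) = -1.01; z^2-coef -0.94 - (1.25)(0.24) = -1.24; z^3-coef -(1.25)(-0.94) = 1.175.]
Remaining roots from the quadratic factor 1 + (0.24) z + (-0.94) z^2:
  Set 1 + (0.24) z + (-0.94) z^2 = 0, i.e. a z^2 + b z + c = 0 with a = -0.94, b = 0.24, c = 1.
  Discriminant D = b^2 - 4ac = (0.24)^2 - 4*(-0.94)*1 = 0.0576 - (-3.76) = 3.8176.
  D >= 0, so the roots are real: z = (-b +/- sqrt(D)) / (2a) = (-0.24 +/- 1.953868) / (-1.88).
    z_1 = (-0.24 + 1.953868) / (-1.88) = -0.9116,   |z_1| = 0.9116.
    z_2 = (-0.24 - 1.953868) / (-1.88) = 1.167,   |z_2| = 1.167.
Moduli of all roots: 0.8000, 0.9116, 1.1670.
All moduli strictly greater than 1? No.
Verdict: Not stationary.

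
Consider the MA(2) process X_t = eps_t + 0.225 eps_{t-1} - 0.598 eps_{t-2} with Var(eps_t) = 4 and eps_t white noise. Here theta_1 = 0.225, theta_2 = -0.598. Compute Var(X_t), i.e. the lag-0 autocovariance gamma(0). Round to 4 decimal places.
\gamma(0) = 5.6329

For an MA(q) process X_t = eps_t + sum_i theta_i eps_{t-i} with
Var(eps_t) = sigma^2, the variance is
  gamma(0) = sigma^2 * (1 + sum_i theta_i^2).
  sum_i theta_i^2 = (0.225)^2 + (-0.598)^2 = 0.050625 + 0.357604 = 0.408229.
  gamma(0) = 4 * (1 + 0.408229) = 4 * 1.408229 = 5.632916, which rounds to 5.6329.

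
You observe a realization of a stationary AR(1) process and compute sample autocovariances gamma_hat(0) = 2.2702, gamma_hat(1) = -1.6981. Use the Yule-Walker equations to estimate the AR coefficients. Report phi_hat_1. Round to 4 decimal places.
\hat\phi_{1} = -0.7480

The Yule-Walker equations for an AR(p) process read, in matrix form,
  Gamma_p phi = r_p,   with   (Gamma_p)_{ij} = gamma(|i - j|),
                       (r_p)_i = gamma(i),   i,j = 1..p.
Substitute the sample gammas (Toeplitz matrix and right-hand side of size 1):
  Gamma_p = [[2.2702]]
  r_p     = [-1.6981]
With p = 1 this is the single equation gamma(0) phi_1 = gamma(1):
  phi_hat_1 = gamma(1) / gamma(0) = -1.6981 / 2.2702 = -0.7480.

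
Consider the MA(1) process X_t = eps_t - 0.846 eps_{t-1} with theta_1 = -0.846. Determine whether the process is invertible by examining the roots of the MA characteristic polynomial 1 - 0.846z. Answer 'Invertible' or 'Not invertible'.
\text{Invertible}

The MA(q) characteristic polynomial is P(z) = 1 - 0.846z.
Invertibility requires all roots to lie outside the unit circle, i.e. |z| > 1 for every root.
This is linear in z: 1 + (-0.846) z = 0  =>  z = -1/(-0.846) = 1.182033,  |z| = 1.182033.
Moduli of all roots: 1.1820.
All moduli strictly greater than 1? Yes.
Verdict: Invertible.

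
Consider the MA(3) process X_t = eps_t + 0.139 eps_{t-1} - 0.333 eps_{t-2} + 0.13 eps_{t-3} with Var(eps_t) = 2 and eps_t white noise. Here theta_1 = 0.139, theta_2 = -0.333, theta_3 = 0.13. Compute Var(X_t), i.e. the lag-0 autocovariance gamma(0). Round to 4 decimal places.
\gamma(0) = 2.2942

For an MA(q) process X_t = eps_t + sum_i theta_i eps_{t-i} with
Var(eps_t) = sigma^2, the variance is
  gamma(0) = sigma^2 * (1 + sum_i theta_i^2).
  sum_i theta_i^2 = (0.139)^2 + (-0.333)^2 + (0.13)^2 = 0.019321 + 0.110889 + 0.0169 = 0.14711.
  gamma(0) = 2 * (1 + 0.14711) = 2 * 1.14711 = 2.29422, which rounds to 2.2942.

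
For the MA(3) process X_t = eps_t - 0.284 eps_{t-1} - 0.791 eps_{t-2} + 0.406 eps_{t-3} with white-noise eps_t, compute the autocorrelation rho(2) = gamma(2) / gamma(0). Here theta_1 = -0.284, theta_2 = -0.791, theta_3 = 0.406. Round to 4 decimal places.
\rho(2) = -0.4844

For an MA(q) process with theta_0 = 1, the autocovariance is
  gamma(k) = sigma^2 * sum_{i=0..q-k} theta_i * theta_{i+k},
and rho(k) = gamma(k) / gamma(0). Sigma^2 cancels.
  numerator   = (1)*(-0.791) + (-0.284)*(0.406) = -0.906304.
  denominator = (1)^2 + (-0.284)^2 + (-0.791)^2 + (0.406)^2 = 1.871173.
  rho(2) = -0.906304 / 1.871173 = -0.4844.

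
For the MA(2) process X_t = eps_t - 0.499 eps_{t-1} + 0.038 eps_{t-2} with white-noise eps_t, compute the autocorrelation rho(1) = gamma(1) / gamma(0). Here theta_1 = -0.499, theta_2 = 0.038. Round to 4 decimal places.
\rho(1) = -0.4142

For an MA(q) process with theta_0 = 1, the autocovariance is
  gamma(k) = sigma^2 * sum_{i=0..q-k} theta_i * theta_{i+k},
and rho(k) = gamma(k) / gamma(0). Sigma^2 cancels.
  numerator   = (1)*(-0.499) + (-0.499)*(0.038) = -0.517962.
  denominator = (1)^2 + (-0.499)^2 + (0.038)^2 = 1.250445.
  rho(1) = -0.517962 / 1.250445 = -0.4142.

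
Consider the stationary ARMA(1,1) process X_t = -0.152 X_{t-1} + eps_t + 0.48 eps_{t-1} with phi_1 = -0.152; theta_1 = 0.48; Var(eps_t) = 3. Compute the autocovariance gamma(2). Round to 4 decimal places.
\gamma(2) = -0.1419

Multiply the model equation by X_{t-k} and take expectations. With theta_0 = psi_0 = 1 and psi_j the MA(infinity) weights, this gives
  gamma(k) - sum_i phi_i gamma(k-i) = c_k,
  c_k = sigma^2 * sum_{j=k..q} theta_j psi_{j-k}   (c_k = 0 for k > q),
using gamma(-m) = gamma(m).
psi-weights needed (psi_j = theta_j + sum_i phi_i psi_{j-i}):
  psi_1 = theta_1 + phi_1 = 0.48 + (-0.152) = 0.328
Right-hand sides:
  c_0 = sigma^2 (1 + theta_1 psi_1) = 3 * (1 + (0.48)(0.328)) = 3 * 1.15744 = 3.47232
  c_1 = sigma^2 theta_1 = 3 * (0.48) = 1.44
  c_2 = 0
Equations for k = 0 and k = 1 (AR order 1):
  gamma(0) = phi_1 gamma(1) + c_0
  gamma(1) = phi_1 gamma(0) + c_1
Substituting the second into the first: gamma(0) (1 - phi_1^2) = c_0 + phi_1 c_1, so
  gamma(0) = (c_0 + phi_1 c_1) / (1 - phi_1^2) = (3.47232 + (-0.152)(1.44)) / (1 - (-0.152)^2) = 3.25344 / 0.976896 = 3.330385.
  gamma(1) = phi_1 gamma(0) + c_1 = (-0.152)(3.330385) + (1.44) = 0.933781.
For k = 2 (> q): gamma(2) = phi_1 gamma(1) = (-0.152)(0.933781) = -0.141935.
Therefore gamma(2) = -0.1419 (to 4 decimal places).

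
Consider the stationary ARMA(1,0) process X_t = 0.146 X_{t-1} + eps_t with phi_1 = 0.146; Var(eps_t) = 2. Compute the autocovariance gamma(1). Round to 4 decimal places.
\gamma(1) = 0.2984

Multiply the model equation by X_{t-k} and take expectations. With theta_0 = psi_0 = 1 and psi_j the MA(infinity) weights, this gives
  gamma(k) - sum_i phi_i gamma(k-i) = c_k,
  c_k = sigma^2 * sum_{j=k..q} theta_j psi_{j-k}   (c_k = 0 for k > q),
using gamma(-m) = gamma(m).
Pure AR (q = 0): c_0 = sigma^2 = 2, c_k = 0 for k >= 1.
Equations for k = 0 and k = 1 (AR order 1):
  gamma(0) = phi_1 gamma(1) + c_0
  gamma(1) = phi_1 gamma(0) + c_1
Substituting the second into the first: gamma(0) (1 - phi_1^2) = c_0 + phi_1 c_1, so
  gamma(0) = c_0 / (1 - phi_1^2) = 2 / (1 - (0.146)^2) = 2 / 0.978684 = 2.043561.
  gamma(1) = phi_1 gamma(0) = (0.146)(2.043561) = 0.29836.
Therefore gamma(1) = 0.2984 (to 4 decimal places).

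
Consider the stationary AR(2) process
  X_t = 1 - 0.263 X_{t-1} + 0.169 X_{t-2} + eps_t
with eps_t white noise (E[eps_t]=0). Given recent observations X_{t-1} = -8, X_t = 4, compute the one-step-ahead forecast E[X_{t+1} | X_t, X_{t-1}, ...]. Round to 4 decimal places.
E[X_{t+1} \mid \mathcal F_t] = -1.4040

For an AR(p) model X_t = c + sum_i phi_i X_{t-i} + eps_t, the
one-step-ahead conditional mean is
  E[X_{t+1} | X_t, ...] = c + sum_i phi_i X_{t+1-i}.
Substitute known values:
  E[X_{t+1} | ...] = 1 + (-0.263) * (4) + (0.169) * (-8)
                   = -1.4040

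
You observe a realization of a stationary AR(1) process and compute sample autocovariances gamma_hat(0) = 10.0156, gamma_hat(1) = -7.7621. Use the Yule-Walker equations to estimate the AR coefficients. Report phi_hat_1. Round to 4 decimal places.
\hat\phi_{1} = -0.7750

The Yule-Walker equations for an AR(p) process read, in matrix form,
  Gamma_p phi = r_p,   with   (Gamma_p)_{ij} = gamma(|i - j|),
                       (r_p)_i = gamma(i),   i,j = 1..p.
Substitute the sample gammas (Toeplitz matrix and right-hand side of size 1):
  Gamma_p = [[10.0156]]
  r_p     = [-7.7621]
With p = 1 this is the single equation gamma(0) phi_1 = gamma(1):
  phi_hat_1 = gamma(1) / gamma(0) = -7.7621 / 10.0156 = -0.7750.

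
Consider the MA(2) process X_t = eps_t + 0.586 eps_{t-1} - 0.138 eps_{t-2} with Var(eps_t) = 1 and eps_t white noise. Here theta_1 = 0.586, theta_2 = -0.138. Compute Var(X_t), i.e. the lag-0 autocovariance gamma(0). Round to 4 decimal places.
\gamma(0) = 1.3624

For an MA(q) process X_t = eps_t + sum_i theta_i eps_{t-i} with
Var(eps_t) = sigma^2, the variance is
  gamma(0) = sigma^2 * (1 + sum_i theta_i^2).
  sum_i theta_i^2 = (0.586)^2 + (-0.138)^2 = 0.343396 + 0.019044 = 0.36244.
  gamma(0) = 1 * (1 + 0.36244) = 1 * 1.36244 = 1.36244, which rounds to 1.3624.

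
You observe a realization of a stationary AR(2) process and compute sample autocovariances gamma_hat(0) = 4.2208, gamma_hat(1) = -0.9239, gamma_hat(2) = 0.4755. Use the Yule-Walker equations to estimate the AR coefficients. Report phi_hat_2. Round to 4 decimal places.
\hat\phi_{2} = 0.0680

The Yule-Walker equations for an AR(p) process read, in matrix form,
  Gamma_p phi = r_p,   with   (Gamma_p)_{ij} = gamma(|i - j|),
                       (r_p)_i = gamma(i),   i,j = 1..p.
Substitute the sample gammas (Toeplitz matrix and right-hand side of size 2):
  Gamma_p = [[4.2208, -0.9239], [-0.9239, 4.2208]]
  r_p     = [-0.9239, 0.4755]
Written out:
  4.2208 phi_1 - 0.9239 phi_2 = -0.9239
  -0.9239 phi_1 + 4.2208 phi_2 = 0.4755
Solve by Cramer's rule:
  det = gamma(0)^2 - gamma(1)^2 = (4.2208)^2 - (-0.9239)^2 = 17.81515264 - 0.85359121 = 16.96156143
  phi_hat_1 = [gamma(1) gamma(0) - gamma(1) gamma(2)] / det = [(-0.9239)(4.2208) - (-0.9239)(0.4755)] / 16.96156143 = -3.46028267 / 16.96156143 = -0.204
  phi_hat_2 = [gamma(0) gamma(2) - gamma(1)^2] / det = [(4.2208)(0.4755) - (-0.9239)^2] / 16.96156143 = 1.15339919 / 16.96156143 = 0.068
So phi_hat = [-0.2040, 0.0680].
Therefore phi_hat_2 = 0.0680.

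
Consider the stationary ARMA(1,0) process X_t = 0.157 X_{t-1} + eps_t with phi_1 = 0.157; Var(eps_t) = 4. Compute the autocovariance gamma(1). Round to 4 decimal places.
\gamma(1) = 0.6439

Multiply the model equation by X_{t-k} and take expectations. With theta_0 = psi_0 = 1 and psi_j the MA(infinity) weights, this gives
  gamma(k) - sum_i phi_i gamma(k-i) = c_k,
  c_k = sigma^2 * sum_{j=k..q} theta_j psi_{j-k}   (c_k = 0 for k > q),
using gamma(-m) = gamma(m).
Pure AR (q = 0): c_0 = sigma^2 = 4, c_k = 0 for k >= 1.
Equations for k = 0 and k = 1 (AR order 1):
  gamma(0) = phi_1 gamma(1) + c_0
  gamma(1) = phi_1 gamma(0) + c_1
Substituting the second into the first: gamma(0) (1 - phi_1^2) = c_0 + phi_1 c_1, so
  gamma(0) = c_0 / (1 - phi_1^2) = 4 / (1 - (0.157)^2) = 4 / 0.975351 = 4.101088.
  gamma(1) = phi_1 gamma(0) = (0.157)(4.101088) = 0.643871.
Therefore gamma(1) = 0.6439 (to 4 decimal places).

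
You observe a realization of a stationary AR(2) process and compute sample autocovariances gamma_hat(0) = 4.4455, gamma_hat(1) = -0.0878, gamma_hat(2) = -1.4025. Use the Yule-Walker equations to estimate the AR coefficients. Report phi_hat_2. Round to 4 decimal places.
\hat\phi_{2} = -0.3160

The Yule-Walker equations for an AR(p) process read, in matrix form,
  Gamma_p phi = r_p,   with   (Gamma_p)_{ij} = gamma(|i - j|),
                       (r_p)_i = gamma(i),   i,j = 1..p.
Substitute the sample gammas (Toeplitz matrix and right-hand side of size 2):
  Gamma_p = [[4.4455, -0.0878], [-0.0878, 4.4455]]
  r_p     = [-0.0878, -1.4025]
Written out:
  4.4455 phi_1 - 0.0878 phi_2 = -0.0878
  -0.0878 phi_1 + 4.4455 phi_2 = -1.4025
Solve by Cramer's rule:
  det = gamma(0)^2 - gamma(1)^2 = (4.4455)^2 - (-0.0878)^2 = 19.76247025 - 0.00770884 = 19.75476141
  phi_hat_1 = [gamma(1) gamma(0) - gamma(1) gamma(2)] / det = [(-0.0878)(4.4455) - (-0.0878)(-1.4025)] / 19.75476141 = -0.5134544 / 19.75476141 = -0.026
  phi_hat_2 = [gamma(0) gamma(2) - gamma(1)^2] / det = [(4.4455)(-1.4025) - (-0.0878)^2] / 19.75476141 = -6.24252259 / 19.75476141 = -0.316
So phi_hat = [-0.0260, -0.3160].
Therefore phi_hat_2 = -0.3160.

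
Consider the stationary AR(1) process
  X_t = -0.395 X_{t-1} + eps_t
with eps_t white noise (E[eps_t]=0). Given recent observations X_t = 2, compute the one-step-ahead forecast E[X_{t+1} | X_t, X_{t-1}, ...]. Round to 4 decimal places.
E[X_{t+1} \mid \mathcal F_t] = -0.7900

For an AR(p) model X_t = c + sum_i phi_i X_{t-i} + eps_t, the
one-step-ahead conditional mean is
  E[X_{t+1} | X_t, ...] = c + sum_i phi_i X_{t+1-i}.
Substitute known values:
  E[X_{t+1} | ...] = (-0.395) * (2)
                   = -0.7900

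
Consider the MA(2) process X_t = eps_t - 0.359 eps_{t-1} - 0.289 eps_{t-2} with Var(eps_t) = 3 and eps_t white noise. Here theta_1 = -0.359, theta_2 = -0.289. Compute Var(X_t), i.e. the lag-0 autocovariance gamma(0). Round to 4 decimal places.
\gamma(0) = 3.6372

For an MA(q) process X_t = eps_t + sum_i theta_i eps_{t-i} with
Var(eps_t) = sigma^2, the variance is
  gamma(0) = sigma^2 * (1 + sum_i theta_i^2).
  sum_i theta_i^2 = (-0.359)^2 + (-0.289)^2 = 0.128881 + 0.083521 = 0.212402.
  gamma(0) = 3 * (1 + 0.212402) = 3 * 1.212402 = 3.637206, which rounds to 3.6372.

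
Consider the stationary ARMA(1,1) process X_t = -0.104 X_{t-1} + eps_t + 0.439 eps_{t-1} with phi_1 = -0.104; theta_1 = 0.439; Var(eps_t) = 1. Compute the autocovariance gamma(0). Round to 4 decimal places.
\gamma(0) = 1.1135

Multiply the model equation by X_{t-k} and take expectations. With theta_0 = psi_0 = 1 and psi_j the MA(infinity) weights, this gives
  gamma(k) - sum_i phi_i gamma(k-i) = c_k,
  c_k = sigma^2 * sum_{j=k..q} theta_j psi_{j-k}   (c_k = 0 for k > q),
using gamma(-m) = gamma(m).
psi-weights needed (psi_j = theta_j + sum_i phi_i psi_{j-i}):
  psi_1 = theta_1 + phi_1 = 0.439 + (-0.104) = 0.335
Right-hand sides:
  c_0 = sigma^2 (1 + theta_1 psi_1) = 1 * (1 + (0.439)(0.335)) = 1 * 1.147065 = 1.147065
  c_1 = sigma^2 theta_1 = 1 * (0.439) = 0.439
  c_2 = 0
Equations for k = 0 and k = 1 (AR order 1):
  gamma(0) = phi_1 gamma(1) + c_0
  gamma(1) = phi_1 gamma(0) + c_1
Substituting the second into the first: gamma(0) (1 - phi_1^2) = c_0 + phi_1 c_1, so
  gamma(0) = (c_0 + phi_1 c_1) / (1 - phi_1^2) = (1.147065 + (-0.104)(0.439)) / (1 - (-0.104)^2) = 1.101409 / 0.989184 = 1.113452.
Therefore gamma(0) = 1.1135 (to 4 decimal places).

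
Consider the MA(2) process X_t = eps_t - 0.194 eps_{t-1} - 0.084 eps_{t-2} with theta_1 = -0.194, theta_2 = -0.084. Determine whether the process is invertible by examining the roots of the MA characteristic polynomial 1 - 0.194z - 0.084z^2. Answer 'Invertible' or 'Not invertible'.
\text{Invertible}

The MA(q) characteristic polynomial is P(z) = 1 - 0.194z - 0.084z^2.
Invertibility requires all roots to lie outside the unit circle, i.e. |z| > 1 for every root.
Set 1 + (-0.194) z + (-0.084) z^2 = 0, i.e. a z^2 + b z + c = 0 with a = -0.084, b = -0.194, c = 1.
Discriminant D = b^2 - 4ac = (-0.194)^2 - 4*(-0.084)*1 = 0.037636 - (-0.336) = 0.373636.
D >= 0, so the roots are real: z = (-b +/- sqrt(D)) / (2a) = (0.194 +/- 0.611258) / (-0.168).
  z_1 = (0.194 + 0.611258) / (-0.168) = -4.7932,   |z_1| = 4.7932.
  z_2 = (0.194 - 0.611258) / (-0.168) = 2.4837,   |z_2| = 2.4837.
Moduli of all roots: 4.7932, 2.4837.
All moduli strictly greater than 1? Yes.
Verdict: Invertible.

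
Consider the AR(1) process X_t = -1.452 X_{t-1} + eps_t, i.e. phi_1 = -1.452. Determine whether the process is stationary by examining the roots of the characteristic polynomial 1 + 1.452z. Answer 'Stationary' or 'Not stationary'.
\text{Not stationary}

The AR(p) characteristic polynomial is P(z) = 1 + 1.452z.
Stationarity requires all roots to lie outside the unit circle, i.e. |z| > 1 for every root.
This is linear in z: 1 + (1.452) z = 0  =>  z = -1/(1.452) = -0.688705,  |z| = 0.688705.
Moduli of all roots: 0.6887.
All moduli strictly greater than 1? No.
Verdict: Not stationary.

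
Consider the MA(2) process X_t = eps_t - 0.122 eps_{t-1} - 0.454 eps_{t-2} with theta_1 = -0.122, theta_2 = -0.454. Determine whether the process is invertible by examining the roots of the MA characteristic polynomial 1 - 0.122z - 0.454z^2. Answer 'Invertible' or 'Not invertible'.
\text{Invertible}

The MA(q) characteristic polynomial is P(z) = 1 - 0.122z - 0.454z^2.
Invertibility requires all roots to lie outside the unit circle, i.e. |z| > 1 for every root.
Set 1 + (-0.122) z + (-0.454) z^2 = 0, i.e. a z^2 + b z + c = 0 with a = -0.454, b = -0.122, c = 1.
Discriminant D = b^2 - 4ac = (-0.122)^2 - 4*(-0.454)*1 = 0.014884 - (-1.816) = 1.830884.
D >= 0, so the roots are real: z = (-b +/- sqrt(D)) / (2a) = (0.122 +/- 1.353102) / (-0.908).
  z_1 = (0.122 + 1.353102) / (-0.908) = -1.6246,   |z_1| = 1.6246.
  z_2 = (0.122 - 1.353102) / (-0.908) = 1.3558,   |z_2| = 1.3558.
Moduli of all roots: 1.6246, 1.3558.
All moduli strictly greater than 1? Yes.
Verdict: Invertible.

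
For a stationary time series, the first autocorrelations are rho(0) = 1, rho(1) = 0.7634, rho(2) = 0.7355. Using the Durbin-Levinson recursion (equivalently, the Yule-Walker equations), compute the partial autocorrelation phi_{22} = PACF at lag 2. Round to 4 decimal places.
\phi_{22} = 0.3660

The PACF at lag k is phi_{kk}, the last component of the solution
to the Yule-Walker system G_k phi = r_k where
  (G_k)_{ij} = rho(|i - j|), (r_k)_i = rho(i), i,j = 1..k.
Equivalently, Durbin-Levinson gives phi_{kk} iteratively:
  phi_{11} = rho(1)
  phi_{kk} = [rho(k) - sum_{j=1..k-1} phi_{k-1,j} rho(k-j)]
            / [1 - sum_{j=1..k-1} phi_{k-1,j} rho(j)],
  phi_{k,j} = phi_{k-1,j} - phi_{kk} phi_{k-1,k-j},  j = 1..k-1.
Step k = 1:
  phi_11 = rho(1) = 0.7634.
Step k = 2:
  phi_22 = [rho(2) - phi_11 rho(1)] / [1 - phi_11 rho(1)] = [0.7355 - (0.7634)(0.7634)] / [1 - (0.7634)(0.7634)]
         = 0.15272044 / 0.41722044 = 0.366.
Therefore phi_{22} = 0.3660.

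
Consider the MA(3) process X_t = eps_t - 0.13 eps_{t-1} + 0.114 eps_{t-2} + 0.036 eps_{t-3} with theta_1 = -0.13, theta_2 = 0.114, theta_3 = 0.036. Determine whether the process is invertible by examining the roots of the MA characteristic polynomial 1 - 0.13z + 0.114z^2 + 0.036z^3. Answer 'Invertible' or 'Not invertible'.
\text{Invertible}

The MA(q) characteristic polynomial is P(z) = 1 - 0.13z + 0.114z^2 + 0.036z^3.
Invertibility requires all roots to lie outside the unit circle, i.e. |z| > 1 for every root.
Degree 3: look for a simple real root z0 first, then factor out (1 - z/z0) and solve the remaining quadratic.
Testing z0 = -5: P(-5) = 1 + (-0.13)(-5) + (0.114)(-5)^2 + (0.036)(-5)^3
  = 1 + (0.65) + (2.85) + (-4.5) = 0.  So z_0 = -5 is a root, |z_0| = 5.
Divide out the factor (1 + 0.2 z) = (1 - z/z0) (since 1/z0 = -0.2):
  P(z) = (1 + 0.2 z)(1 + (-0.33) z + (0.18) z^2)
  [check: z-coef -0.33 - (-0.2) = -0.13; z^2-coef 0.18 - (-0.2)(-0.33) = 0.114; z^3-coef -(-0.2)(0.18) = 0.036.]
Remaining roots from the quadratic factor 1 + (-0.33) z + (0.18) z^2:
  Set 1 + (-0.33) z + (0.18) z^2 = 0, i.e. a z^2 + b z + c = 0 with a = 0.18, b = -0.33, c = 1.
  Discriminant D = b^2 - 4ac = (-0.33)^2 - 4*(0.18)*1 = 0.1089 - (0.72) = -0.6111.
  D < 0, so the roots are the complex-conjugate pair z = (-b +/- i sqrt(-D)) / (2a) = 0.9167 +/- 2.1715i.
  For a conjugate pair |z|^2 = z * conj(z) = (product of roots) = c/a = 1/(0.18) = 5.555556, so |z| = sqrt(5.555556) = 2.357 for both roots.
Moduli of all roots: 5.0000, 2.3570, 2.3570.
All moduli strictly greater than 1? Yes.
Verdict: Invertible.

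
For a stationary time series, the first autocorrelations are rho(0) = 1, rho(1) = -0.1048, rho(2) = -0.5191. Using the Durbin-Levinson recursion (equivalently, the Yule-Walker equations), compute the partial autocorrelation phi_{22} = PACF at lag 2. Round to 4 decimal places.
\phi_{22} = -0.5360

The PACF at lag k is phi_{kk}, the last component of the solution
to the Yule-Walker system G_k phi = r_k where
  (G_k)_{ij} = rho(|i - j|), (r_k)_i = rho(i), i,j = 1..k.
Equivalently, Durbin-Levinson gives phi_{kk} iteratively:
  phi_{11} = rho(1)
  phi_{kk} = [rho(k) - sum_{j=1..k-1} phi_{k-1,j} rho(k-j)]
            / [1 - sum_{j=1..k-1} phi_{k-1,j} rho(j)],
  phi_{k,j} = phi_{k-1,j} - phi_{kk} phi_{k-1,k-j},  j = 1..k-1.
Step k = 1:
  phi_11 = rho(1) = -0.1048.
Step k = 2:
  phi_22 = [rho(2) - phi_11 rho(1)] / [1 - phi_11 rho(1)] = [-0.5191 - (-0.1048)(-0.1048)] / [1 - (-0.1048)(-0.1048)]
         = -0.53008304 / 0.98901696 = -0.536.
Therefore phi_{22} = -0.5360.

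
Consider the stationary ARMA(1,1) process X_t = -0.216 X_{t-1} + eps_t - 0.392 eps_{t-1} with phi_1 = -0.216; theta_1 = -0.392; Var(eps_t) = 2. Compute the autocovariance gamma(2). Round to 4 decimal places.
\gamma(2) = 0.2988

Multiply the model equation by X_{t-k} and take expectations. With theta_0 = psi_0 = 1 and psi_j the MA(infinity) weights, this gives
  gamma(k) - sum_i phi_i gamma(k-i) = c_k,
  c_k = sigma^2 * sum_{j=k..q} theta_j psi_{j-k}   (c_k = 0 for k > q),
using gamma(-m) = gamma(m).
psi-weights needed (psi_j = theta_j + sum_i phi_i psi_{j-i}):
  psi_1 = theta_1 + phi_1 = -0.392 + (-0.216) = -0.608
Right-hand sides:
  c_0 = sigma^2 (1 + theta_1 psi_1) = 2 * (1 + (-0.392)(-0.608)) = 2 * 1.238336 = 2.476672
  c_1 = sigma^2 theta_1 = 2 * (-0.392) = -0.784
  c_2 = 0
Equations for k = 0 and k = 1 (AR order 1):
  gamma(0) = phi_1 gamma(1) + c_0
  gamma(1) = phi_1 gamma(0) + c_1
Substituting the second into the first: gamma(0) (1 - phi_1^2) = c_0 + phi_1 c_1, so
  gamma(0) = (c_0 + phi_1 c_1) / (1 - phi_1^2) = (2.476672 + (-0.216)(-0.784)) / (1 - (-0.216)^2) = 2.646016 / 0.953344 = 2.77551.
  gamma(1) = phi_1 gamma(0) + c_1 = (-0.216)(2.77551) + (-0.784) = -1.38351.
For k = 2 (> q): gamma(2) = phi_1 gamma(1) = (-0.216)(-1.38351) = 0.298838.
Therefore gamma(2) = 0.2988 (to 4 decimal places).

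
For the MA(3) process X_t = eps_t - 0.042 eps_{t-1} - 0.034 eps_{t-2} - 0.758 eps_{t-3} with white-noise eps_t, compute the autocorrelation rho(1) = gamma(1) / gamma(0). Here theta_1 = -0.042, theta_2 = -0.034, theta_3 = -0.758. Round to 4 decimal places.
\rho(1) = -0.0094

For an MA(q) process with theta_0 = 1, the autocovariance is
  gamma(k) = sigma^2 * sum_{i=0..q-k} theta_i * theta_{i+k},
and rho(k) = gamma(k) / gamma(0). Sigma^2 cancels.
  numerator   = (1)*(-0.042) + (-0.042)*(-0.034) + (-0.034)*(-0.758) = -0.0148.
  denominator = (1)^2 + (-0.042)^2 + (-0.034)^2 + (-0.758)^2 = 1.577484.
  rho(1) = -0.0148 / 1.577484 = -0.0094.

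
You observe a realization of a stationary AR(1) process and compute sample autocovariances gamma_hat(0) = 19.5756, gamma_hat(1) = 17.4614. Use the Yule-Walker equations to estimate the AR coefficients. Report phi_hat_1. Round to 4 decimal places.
\hat\phi_{1} = 0.8920

The Yule-Walker equations for an AR(p) process read, in matrix form,
  Gamma_p phi = r_p,   with   (Gamma_p)_{ij} = gamma(|i - j|),
                       (r_p)_i = gamma(i),   i,j = 1..p.
Substitute the sample gammas (Toeplitz matrix and right-hand side of size 1):
  Gamma_p = [[19.5756]]
  r_p     = [17.4614]
With p = 1 this is the single equation gamma(0) phi_1 = gamma(1):
  phi_hat_1 = gamma(1) / gamma(0) = 17.4614 / 19.5756 = 0.8920.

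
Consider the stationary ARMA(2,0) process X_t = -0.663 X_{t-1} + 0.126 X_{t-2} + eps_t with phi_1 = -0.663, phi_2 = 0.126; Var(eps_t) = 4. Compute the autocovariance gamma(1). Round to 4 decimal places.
\gamma(1) = -7.2624

Multiply the model equation by X_{t-k} and take expectations. With theta_0 = psi_0 = 1 and psi_j the MA(infinity) weights, this gives
  gamma(k) - sum_i phi_i gamma(k-i) = c_k,
  c_k = sigma^2 * sum_{j=k..q} theta_j psi_{j-k}   (c_k = 0 for k > q),
using gamma(-m) = gamma(m).
Pure AR (q = 0): c_0 = sigma^2 = 4, c_k = 0 for k >= 1.
Equations for k = 0, 1, 2 (AR order 2, c_2 = 0):
  (E0) gamma(0) = phi_1 gamma(1) + phi_2 gamma(2) + c_0
  (E1) gamma(1) = phi_1 gamma(0) + phi_2 gamma(1) + c_1
  (E2) gamma(2) = phi_1 gamma(1) + phi_2 gamma(0)
From (E1): gamma(1) = A gamma(0) + B with
  A = phi_1 / (1 - phi_2) = -0.663 / 0.874 = -0.758581,   B = c_1 / (1 - phi_2) = 0 / 0.874 = 0.
Insert (E2) into (E0): gamma(0) (1 - phi_2^2) = phi_1 (1 + phi_2) gamma(1) + c_0.
  phi_1 (1 + phi_2) = (-0.663)(1.126) = -0.746538,   1 - phi_2^2 = 0.984124.
Replace gamma(1) by A gamma(0) + B and collect gamma(0):
  gamma(0) [0.984124 - (-0.746538)(-0.758581)] = c_0 = 4
  gamma(0) * 0.417814 = 4
  gamma(0) = 4 / 0.417814 = 9.573632.
  gamma(1) = A gamma(0) = (-0.758581)(9.573632) = -7.262377.
Therefore gamma(1) = -7.2624 (to 4 decimal places).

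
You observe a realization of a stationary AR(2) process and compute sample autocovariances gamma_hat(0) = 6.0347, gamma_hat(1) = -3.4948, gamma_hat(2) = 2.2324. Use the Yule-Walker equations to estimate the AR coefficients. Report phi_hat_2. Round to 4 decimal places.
\hat\phi_{2} = 0.0520

The Yule-Walker equations for an AR(p) process read, in matrix form,
  Gamma_p phi = r_p,   with   (Gamma_p)_{ij} = gamma(|i - j|),
                       (r_p)_i = gamma(i),   i,j = 1..p.
Substitute the sample gammas (Toeplitz matrix and right-hand side of size 2):
  Gamma_p = [[6.0347, -3.4948], [-3.4948, 6.0347]]
  r_p     = [-3.4948, 2.2324]
Written out:
  6.0347 phi_1 - 3.4948 phi_2 = -3.4948
  -3.4948 phi_1 + 6.0347 phi_2 = 2.2324
Solve by Cramer's rule:
  det = gamma(0)^2 - gamma(1)^2 = (6.0347)^2 - (-3.4948)^2 = 36.41760409 - 12.21362704 = 24.20397705
  phi_hat_1 = [gamma(1) gamma(0) - gamma(1) gamma(2)] / det = [(-3.4948)(6.0347) - (-3.4948)(2.2324)] / 24.20397705 = -13.28827804 / 24.20397705 = -0.549
  phi_hat_2 = [gamma(0) gamma(2) - gamma(1)^2] / det = [(6.0347)(2.2324) - (-3.4948)^2] / 24.20397705 = 1.25823724 / 24.20397705 = 0.052
So phi_hat = [-0.5490, 0.0520].
Therefore phi_hat_2 = 0.0520.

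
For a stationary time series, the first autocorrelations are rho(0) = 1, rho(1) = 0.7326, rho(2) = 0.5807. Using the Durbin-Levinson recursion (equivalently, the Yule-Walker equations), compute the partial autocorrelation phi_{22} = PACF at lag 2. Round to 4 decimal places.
\phi_{22} = 0.0950

The PACF at lag k is phi_{kk}, the last component of the solution
to the Yule-Walker system G_k phi = r_k where
  (G_k)_{ij} = rho(|i - j|), (r_k)_i = rho(i), i,j = 1..k.
Equivalently, Durbin-Levinson gives phi_{kk} iteratively:
  phi_{11} = rho(1)
  phi_{kk} = [rho(k) - sum_{j=1..k-1} phi_{k-1,j} rho(k-j)]
            / [1 - sum_{j=1..k-1} phi_{k-1,j} rho(j)],
  phi_{k,j} = phi_{k-1,j} - phi_{kk} phi_{k-1,k-j},  j = 1..k-1.
Step k = 1:
  phi_11 = rho(1) = 0.7326.
Step k = 2:
  phi_22 = [rho(2) - phi_11 rho(1)] / [1 - phi_11 rho(1)] = [0.5807 - (0.7326)(0.7326)] / [1 - (0.7326)(0.7326)]
         = 0.04399724 / 0.46329724 = 0.095.
Therefore phi_{22} = 0.0950.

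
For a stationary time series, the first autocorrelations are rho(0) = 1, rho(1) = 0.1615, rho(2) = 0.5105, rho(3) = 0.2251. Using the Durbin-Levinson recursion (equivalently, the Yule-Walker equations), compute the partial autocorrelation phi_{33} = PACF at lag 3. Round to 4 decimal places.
\phi_{33} = 0.1410

The PACF at lag k is phi_{kk}, the last component of the solution
to the Yule-Walker system G_k phi = r_k where
  (G_k)_{ij} = rho(|i - j|), (r_k)_i = rho(i), i,j = 1..k.
Equivalently, Durbin-Levinson gives phi_{kk} iteratively:
  phi_{11} = rho(1)
  phi_{kk} = [rho(k) - sum_{j=1..k-1} phi_{k-1,j} rho(k-j)]
            / [1 - sum_{j=1..k-1} phi_{k-1,j} rho(j)],
  phi_{k,j} = phi_{k-1,j} - phi_{kk} phi_{k-1,k-j},  j = 1..k-1.
Step k = 1:
  phi_11 = rho(1) = 0.1615.
Step k = 2:
  phi_22 = [rho(2) - phi_11 rho(1)] / [1 - phi_11 rho(1)] = [0.5105 - (0.1615)(0.1615)] / [1 - (0.1615)(0.1615)]
         = 0.48441775 / 0.97391775 = 0.497391.
  Update: phi_21 = phi_11 - phi_22 phi_11 = 0.1615 - (0.497391)(0.1615) = 0.081171.
Step k = 3:
  phi_33 = [rho(3) - phi_21 rho(2) - phi_22 rho(1)] / [1 - phi_21 rho(1) - phi_22 rho(2)]
    numerator   = 0.2251 - (0.081171)(0.5105) - (0.497391)(0.1615) = 0.10333339
    denominator = 1 - (0.081171)(0.1615) - (0.497391)(0.5105) = 0.73297281
  phi_33 = 0.10333339 / 0.73297281 = 0.141.
Therefore phi_{33} = 0.1410.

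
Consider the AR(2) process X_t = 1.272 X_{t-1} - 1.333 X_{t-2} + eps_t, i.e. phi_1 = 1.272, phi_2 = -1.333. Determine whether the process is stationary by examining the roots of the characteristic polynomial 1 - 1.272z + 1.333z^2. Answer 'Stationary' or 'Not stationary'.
\text{Not stationary}

The AR(p) characteristic polynomial is P(z) = 1 - 1.272z + 1.333z^2.
Stationarity requires all roots to lie outside the unit circle, i.e. |z| > 1 for every root.
Set 1 + (-1.272) z + (1.333) z^2 = 0, i.e. a z^2 + b z + c = 0 with a = 1.333, b = -1.272, c = 1.
Discriminant D = b^2 - 4ac = (-1.272)^2 - 4*(1.333)*1 = 1.617984 - (5.332) = -3.714016.
D < 0, so the roots are the complex-conjugate pair z = (-b +/- i sqrt(-D)) / (2a) = 0.4771 +/- 0.7229i.
For a conjugate pair |z|^2 = z * conj(z) = (product of roots) = c/a = 1/(1.333) = 0.750188, so |z| = sqrt(0.750188) = 0.8661 for both roots.
Moduli of all roots: 0.8661, 0.8661.
All moduli strictly greater than 1? No.
Verdict: Not stationary.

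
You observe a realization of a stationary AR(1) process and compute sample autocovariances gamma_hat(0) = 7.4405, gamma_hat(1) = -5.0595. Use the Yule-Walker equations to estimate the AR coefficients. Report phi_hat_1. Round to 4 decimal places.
\hat\phi_{1} = -0.6800

The Yule-Walker equations for an AR(p) process read, in matrix form,
  Gamma_p phi = r_p,   with   (Gamma_p)_{ij} = gamma(|i - j|),
                       (r_p)_i = gamma(i),   i,j = 1..p.
Substitute the sample gammas (Toeplitz matrix and right-hand side of size 1):
  Gamma_p = [[7.4405]]
  r_p     = [-5.0595]
With p = 1 this is the single equation gamma(0) phi_1 = gamma(1):
  phi_hat_1 = gamma(1) / gamma(0) = -5.0595 / 7.4405 = -0.6800.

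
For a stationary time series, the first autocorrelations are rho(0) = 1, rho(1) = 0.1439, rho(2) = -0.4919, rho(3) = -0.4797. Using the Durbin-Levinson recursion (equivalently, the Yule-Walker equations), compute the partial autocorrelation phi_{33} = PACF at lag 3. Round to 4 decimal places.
\phi_{33} = -0.4171

The PACF at lag k is phi_{kk}, the last component of the solution
to the Yule-Walker system G_k phi = r_k where
  (G_k)_{ij} = rho(|i - j|), (r_k)_i = rho(i), i,j = 1..k.
Equivalently, Durbin-Levinson gives phi_{kk} iteratively:
  phi_{11} = rho(1)
  phi_{kk} = [rho(k) - sum_{j=1..k-1} phi_{k-1,j} rho(k-j)]
            / [1 - sum_{j=1..k-1} phi_{k-1,j} rho(j)],
  phi_{k,j} = phi_{k-1,j} - phi_{kk} phi_{k-1,k-j},  j = 1..k-1.
Step k = 1:
  phi_11 = rho(1) = 0.1439.
Step k = 2:
  phi_22 = [rho(2) - phi_11 rho(1)] / [1 - phi_11 rho(1)] = [-0.4919 - (0.1439)(0.1439)] / [1 - (0.1439)(0.1439)]
         = -0.51260721 / 0.97929279 = -0.523446.
  Update: phi_21 = phi_11 - phi_22 phi_11 = 0.1439 - (-0.523446)(0.1439) = 0.219224.
Step k = 3:
  phi_33 = [rho(3) - phi_21 rho(2) - phi_22 rho(1)] / [1 - phi_21 rho(1) - phi_22 rho(2)]
    numerator   = -0.4797 - (0.219224)(-0.4919) - (-0.523446)(0.1439) = -0.29653982
    denominator = 1 - (0.219224)(0.1439) - (-0.523446)(-0.4919) = 0.71097043
  phi_33 = -0.29653982 / 0.71097043 = -0.4171.
Therefore phi_{33} = -0.4171.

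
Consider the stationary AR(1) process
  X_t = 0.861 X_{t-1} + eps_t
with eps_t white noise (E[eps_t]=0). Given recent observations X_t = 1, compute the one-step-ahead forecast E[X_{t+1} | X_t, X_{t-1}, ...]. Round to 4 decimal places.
E[X_{t+1} \mid \mathcal F_t] = 0.8610

For an AR(p) model X_t = c + sum_i phi_i X_{t-i} + eps_t, the
one-step-ahead conditional mean is
  E[X_{t+1} | X_t, ...] = c + sum_i phi_i X_{t+1-i}.
Substitute known values:
  E[X_{t+1} | ...] = (0.861) * (1)
                   = 0.8610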